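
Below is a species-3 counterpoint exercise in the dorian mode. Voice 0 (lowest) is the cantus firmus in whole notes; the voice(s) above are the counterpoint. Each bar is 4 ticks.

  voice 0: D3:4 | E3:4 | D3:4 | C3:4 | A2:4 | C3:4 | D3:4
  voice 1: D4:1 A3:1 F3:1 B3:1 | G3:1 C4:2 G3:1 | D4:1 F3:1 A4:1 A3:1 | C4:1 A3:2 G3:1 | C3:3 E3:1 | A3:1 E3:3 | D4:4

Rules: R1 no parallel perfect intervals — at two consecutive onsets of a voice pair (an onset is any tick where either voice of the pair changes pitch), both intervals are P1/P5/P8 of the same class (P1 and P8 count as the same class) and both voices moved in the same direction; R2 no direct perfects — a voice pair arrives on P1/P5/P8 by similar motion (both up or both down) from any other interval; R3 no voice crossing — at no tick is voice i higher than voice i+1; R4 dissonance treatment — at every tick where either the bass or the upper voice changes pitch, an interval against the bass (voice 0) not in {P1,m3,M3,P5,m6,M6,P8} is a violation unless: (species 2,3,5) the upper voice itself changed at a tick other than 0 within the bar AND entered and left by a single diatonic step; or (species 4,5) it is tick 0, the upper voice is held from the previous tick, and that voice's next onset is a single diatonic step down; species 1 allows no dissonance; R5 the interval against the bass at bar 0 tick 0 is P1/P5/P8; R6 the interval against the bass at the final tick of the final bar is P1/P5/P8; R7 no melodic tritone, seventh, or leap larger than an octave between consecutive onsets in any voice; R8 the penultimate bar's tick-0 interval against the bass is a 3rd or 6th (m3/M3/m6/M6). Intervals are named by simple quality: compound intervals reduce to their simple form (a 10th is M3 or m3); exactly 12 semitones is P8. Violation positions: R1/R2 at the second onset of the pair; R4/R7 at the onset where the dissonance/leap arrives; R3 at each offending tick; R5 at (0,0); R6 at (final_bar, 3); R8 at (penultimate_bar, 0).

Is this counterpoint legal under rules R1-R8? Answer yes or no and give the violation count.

bar 0: v0=D3 v1=D4 (P8)
bar 1: v0=E3 v1=G3 (m3)
bar 2: v0=D3 v1=D4 (P8)
bar 3: v0=C3 v1=C4 (P8)
bar 4: v0=A2 v1=C3 (m3)
bar 5: v0=C3 v1=A3 (M6)
bar 6: v0=D3 v1=D4 (P8)
  R7 @ bar0.3: F3->B3 leap 6st
  R7 @ bar2.2: F3->A4 leap 16st
  R2 @ bar6.0: C3/E3 M3 -> D3/D4 P8 similar
  R7 @ bar6.0: E3->D4 leap 10st

No (4 violations)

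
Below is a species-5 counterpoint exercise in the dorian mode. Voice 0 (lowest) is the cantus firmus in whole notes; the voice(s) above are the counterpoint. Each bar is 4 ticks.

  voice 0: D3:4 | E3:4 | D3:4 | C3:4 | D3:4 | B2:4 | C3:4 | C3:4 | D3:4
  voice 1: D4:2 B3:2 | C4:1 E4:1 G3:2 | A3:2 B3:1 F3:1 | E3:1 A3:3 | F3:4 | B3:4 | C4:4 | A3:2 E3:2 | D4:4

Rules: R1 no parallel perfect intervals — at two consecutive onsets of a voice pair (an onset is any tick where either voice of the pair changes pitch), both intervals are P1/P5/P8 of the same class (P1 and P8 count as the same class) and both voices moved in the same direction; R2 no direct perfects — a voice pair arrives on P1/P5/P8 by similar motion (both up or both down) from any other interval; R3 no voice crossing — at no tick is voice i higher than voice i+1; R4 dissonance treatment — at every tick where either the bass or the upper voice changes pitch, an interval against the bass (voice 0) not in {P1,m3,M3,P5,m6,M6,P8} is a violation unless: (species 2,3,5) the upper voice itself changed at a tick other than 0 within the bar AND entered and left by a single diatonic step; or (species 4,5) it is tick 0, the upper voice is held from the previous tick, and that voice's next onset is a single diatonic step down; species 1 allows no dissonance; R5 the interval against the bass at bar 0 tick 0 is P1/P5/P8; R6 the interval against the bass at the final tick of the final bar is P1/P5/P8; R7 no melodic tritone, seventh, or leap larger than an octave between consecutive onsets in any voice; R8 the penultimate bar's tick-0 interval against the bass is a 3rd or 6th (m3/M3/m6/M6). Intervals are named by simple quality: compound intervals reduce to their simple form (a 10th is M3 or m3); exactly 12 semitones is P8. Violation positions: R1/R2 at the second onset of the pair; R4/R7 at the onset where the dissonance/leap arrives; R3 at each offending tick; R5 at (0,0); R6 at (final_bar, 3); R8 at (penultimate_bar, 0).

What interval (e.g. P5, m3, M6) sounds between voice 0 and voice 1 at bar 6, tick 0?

P8

voice 0=C3 voice 1=C4 -> P8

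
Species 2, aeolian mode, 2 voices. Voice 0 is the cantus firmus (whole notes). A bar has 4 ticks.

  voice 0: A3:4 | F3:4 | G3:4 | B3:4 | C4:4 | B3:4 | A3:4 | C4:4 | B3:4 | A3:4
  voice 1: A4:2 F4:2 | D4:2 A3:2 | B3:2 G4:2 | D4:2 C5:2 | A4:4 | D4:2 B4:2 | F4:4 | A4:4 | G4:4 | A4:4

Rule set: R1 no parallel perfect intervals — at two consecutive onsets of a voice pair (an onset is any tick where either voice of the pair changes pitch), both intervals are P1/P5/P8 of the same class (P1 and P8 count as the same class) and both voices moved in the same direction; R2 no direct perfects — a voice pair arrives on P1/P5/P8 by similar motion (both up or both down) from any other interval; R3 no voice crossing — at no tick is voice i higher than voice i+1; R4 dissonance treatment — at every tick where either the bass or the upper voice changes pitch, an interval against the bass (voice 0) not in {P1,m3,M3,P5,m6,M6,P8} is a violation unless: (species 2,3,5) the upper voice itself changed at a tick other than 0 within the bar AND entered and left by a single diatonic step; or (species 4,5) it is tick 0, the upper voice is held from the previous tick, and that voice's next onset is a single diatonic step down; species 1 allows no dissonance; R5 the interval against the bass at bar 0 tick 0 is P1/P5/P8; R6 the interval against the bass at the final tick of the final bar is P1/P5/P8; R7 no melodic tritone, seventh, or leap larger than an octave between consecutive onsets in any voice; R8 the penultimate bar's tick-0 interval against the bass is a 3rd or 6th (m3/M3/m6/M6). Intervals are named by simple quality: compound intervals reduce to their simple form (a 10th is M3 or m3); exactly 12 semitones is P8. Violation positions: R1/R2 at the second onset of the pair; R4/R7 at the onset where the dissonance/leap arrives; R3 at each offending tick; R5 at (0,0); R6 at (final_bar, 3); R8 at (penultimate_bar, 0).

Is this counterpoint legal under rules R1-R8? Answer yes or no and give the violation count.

bar 0: v0=A3 v1=A4 (P8)
bar 1: v0=F3 v1=D4 (M6)
bar 2: v0=G3 v1=B3 (M3)
bar 3: v0=B3 v1=D4 (m3)
bar 4: v0=C4 v1=A4 (M6)
bar 5: v0=B3 v1=D4 (m3)
bar 6: v0=A3 v1=F4 (m6)
bar 7: v0=C4 v1=A4 (M6)
bar 8: v0=B3 v1=G4 (m6)
bar 9: v0=A3 v1=A4 (P8)
  R4 @ bar3.2: B3/C5 m2 untreated
  R7 @ bar3.2: D4->C5 leap 10st
  R7 @ bar6.0: B4->F4 leap 6st

No (3 violations)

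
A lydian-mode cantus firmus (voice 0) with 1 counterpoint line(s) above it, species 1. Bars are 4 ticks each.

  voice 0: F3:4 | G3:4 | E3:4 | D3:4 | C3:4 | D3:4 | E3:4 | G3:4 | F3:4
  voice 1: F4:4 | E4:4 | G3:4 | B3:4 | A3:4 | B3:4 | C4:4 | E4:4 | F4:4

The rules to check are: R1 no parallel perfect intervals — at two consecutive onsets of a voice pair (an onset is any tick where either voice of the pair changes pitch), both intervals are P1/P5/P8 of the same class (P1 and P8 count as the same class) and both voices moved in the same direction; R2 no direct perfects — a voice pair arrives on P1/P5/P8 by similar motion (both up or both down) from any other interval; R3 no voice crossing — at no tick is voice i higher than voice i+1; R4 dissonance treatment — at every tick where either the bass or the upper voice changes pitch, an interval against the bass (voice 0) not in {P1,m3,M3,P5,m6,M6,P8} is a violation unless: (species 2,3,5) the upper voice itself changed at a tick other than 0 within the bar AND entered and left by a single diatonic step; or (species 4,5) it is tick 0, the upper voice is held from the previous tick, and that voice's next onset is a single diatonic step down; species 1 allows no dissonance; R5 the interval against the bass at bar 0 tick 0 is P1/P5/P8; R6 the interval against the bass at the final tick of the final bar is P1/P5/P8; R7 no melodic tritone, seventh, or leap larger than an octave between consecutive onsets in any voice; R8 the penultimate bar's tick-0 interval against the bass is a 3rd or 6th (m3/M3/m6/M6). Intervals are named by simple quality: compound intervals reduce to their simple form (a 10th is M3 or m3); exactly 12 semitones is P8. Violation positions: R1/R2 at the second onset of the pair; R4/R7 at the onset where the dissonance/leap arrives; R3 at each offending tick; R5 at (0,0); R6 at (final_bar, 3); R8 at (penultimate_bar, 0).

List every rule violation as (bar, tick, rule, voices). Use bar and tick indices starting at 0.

No violations across 9 bars (F3..F3 vs F4..F4).

bar 0: v0=F3 v1=F4 downbeat P8
bar 1: v0=G3 v1=E4 downbeat M6
bar 2: v0=E3 v1=G3 downbeat m3
bar 3: v0=D3 v1=B3 downbeat M6
bar 4: v0=C3 v1=A3 downbeat M6
bar 5: v0=D3 v1=B3 downbeat M6
bar 6: v0=E3 v1=C4 downbeat m6
bar 7: v0=G3 v1=E4 downbeat M6
bar 8: v0=F3 v1=F4 downbeat P8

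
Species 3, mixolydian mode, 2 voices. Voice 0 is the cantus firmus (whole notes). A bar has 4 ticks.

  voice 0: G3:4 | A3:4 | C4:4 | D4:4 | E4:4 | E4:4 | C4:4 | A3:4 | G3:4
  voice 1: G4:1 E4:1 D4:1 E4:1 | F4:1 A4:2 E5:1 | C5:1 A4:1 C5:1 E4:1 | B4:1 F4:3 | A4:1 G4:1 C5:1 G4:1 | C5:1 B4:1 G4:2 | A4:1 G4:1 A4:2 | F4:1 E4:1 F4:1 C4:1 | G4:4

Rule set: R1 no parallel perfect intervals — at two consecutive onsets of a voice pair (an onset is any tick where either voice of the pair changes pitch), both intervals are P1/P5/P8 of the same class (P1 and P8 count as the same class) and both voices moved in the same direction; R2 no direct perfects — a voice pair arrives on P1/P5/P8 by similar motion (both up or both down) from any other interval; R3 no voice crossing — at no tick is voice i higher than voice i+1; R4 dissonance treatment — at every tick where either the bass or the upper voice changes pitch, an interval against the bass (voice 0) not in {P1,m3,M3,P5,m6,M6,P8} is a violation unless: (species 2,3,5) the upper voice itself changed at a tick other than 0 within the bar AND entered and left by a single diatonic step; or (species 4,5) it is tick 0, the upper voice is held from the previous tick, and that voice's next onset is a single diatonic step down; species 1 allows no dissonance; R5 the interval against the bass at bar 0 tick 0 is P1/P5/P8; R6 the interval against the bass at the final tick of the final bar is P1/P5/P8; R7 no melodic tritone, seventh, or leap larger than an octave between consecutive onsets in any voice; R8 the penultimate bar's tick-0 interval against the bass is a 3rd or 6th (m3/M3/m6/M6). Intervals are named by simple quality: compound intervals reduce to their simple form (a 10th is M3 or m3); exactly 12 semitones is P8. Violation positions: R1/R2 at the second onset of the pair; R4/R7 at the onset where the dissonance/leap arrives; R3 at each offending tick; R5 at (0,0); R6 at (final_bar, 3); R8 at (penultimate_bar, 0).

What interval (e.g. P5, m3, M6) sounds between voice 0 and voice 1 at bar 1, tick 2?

voice 0=A3 voice 1=A4 -> P8

P8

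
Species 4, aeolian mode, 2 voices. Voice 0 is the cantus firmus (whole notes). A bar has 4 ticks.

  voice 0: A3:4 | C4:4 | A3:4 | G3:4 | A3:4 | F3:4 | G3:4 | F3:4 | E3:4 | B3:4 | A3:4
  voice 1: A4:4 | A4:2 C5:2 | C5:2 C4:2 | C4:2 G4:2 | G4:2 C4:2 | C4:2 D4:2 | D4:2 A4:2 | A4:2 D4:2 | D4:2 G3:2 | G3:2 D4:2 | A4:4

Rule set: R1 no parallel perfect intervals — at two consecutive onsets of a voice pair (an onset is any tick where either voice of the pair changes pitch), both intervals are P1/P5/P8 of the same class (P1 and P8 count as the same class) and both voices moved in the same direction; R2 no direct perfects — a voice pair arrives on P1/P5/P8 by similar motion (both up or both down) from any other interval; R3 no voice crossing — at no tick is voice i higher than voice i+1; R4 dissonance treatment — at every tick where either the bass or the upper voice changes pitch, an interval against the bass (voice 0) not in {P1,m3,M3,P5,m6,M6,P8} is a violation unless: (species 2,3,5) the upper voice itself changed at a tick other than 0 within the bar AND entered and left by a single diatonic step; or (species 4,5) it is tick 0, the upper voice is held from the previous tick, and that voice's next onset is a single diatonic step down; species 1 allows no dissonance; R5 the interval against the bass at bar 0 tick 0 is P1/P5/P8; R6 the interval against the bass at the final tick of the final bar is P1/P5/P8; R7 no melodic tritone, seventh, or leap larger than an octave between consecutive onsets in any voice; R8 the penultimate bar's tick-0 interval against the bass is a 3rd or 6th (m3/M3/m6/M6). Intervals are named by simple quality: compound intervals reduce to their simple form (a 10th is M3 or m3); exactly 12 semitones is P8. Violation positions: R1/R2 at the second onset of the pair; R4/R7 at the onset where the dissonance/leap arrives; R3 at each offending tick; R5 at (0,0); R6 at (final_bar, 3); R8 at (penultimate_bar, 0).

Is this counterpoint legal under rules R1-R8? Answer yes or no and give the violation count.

bar 0: v0=A3 v1=A4 (P8)
bar 1: v0=C4 v1=A4 (M6)
bar 2: v0=A3 v1=C5 (m3)
bar 3: v0=G3 v1=C4 (P4)
bar 4: v0=A3 v1=G4 (m7)
bar 5: v0=F3 v1=C4 (P5)
bar 6: v0=G3 v1=D4 (P5)
bar 7: v0=F3 v1=A4 (M3)
bar 8: v0=E3 v1=D4 (m7)
bar 9: v0=B3 v1=G3 (M3)
bar 10: v0=A3 v1=A4 (P8)
  R4 @ bar3.0: G3/C4 P4 untreated
  R4 @ bar4.0: A3/G4 m7 untreated
  R4 @ bar6.2: G3/A4 M2 untreated
  R4 @ bar8.0: E3/D4 m7 untreated
  R3 @ bar9.0: B3 above G3
  R3 @ bar9.1: B3 above G3

No (6 violations)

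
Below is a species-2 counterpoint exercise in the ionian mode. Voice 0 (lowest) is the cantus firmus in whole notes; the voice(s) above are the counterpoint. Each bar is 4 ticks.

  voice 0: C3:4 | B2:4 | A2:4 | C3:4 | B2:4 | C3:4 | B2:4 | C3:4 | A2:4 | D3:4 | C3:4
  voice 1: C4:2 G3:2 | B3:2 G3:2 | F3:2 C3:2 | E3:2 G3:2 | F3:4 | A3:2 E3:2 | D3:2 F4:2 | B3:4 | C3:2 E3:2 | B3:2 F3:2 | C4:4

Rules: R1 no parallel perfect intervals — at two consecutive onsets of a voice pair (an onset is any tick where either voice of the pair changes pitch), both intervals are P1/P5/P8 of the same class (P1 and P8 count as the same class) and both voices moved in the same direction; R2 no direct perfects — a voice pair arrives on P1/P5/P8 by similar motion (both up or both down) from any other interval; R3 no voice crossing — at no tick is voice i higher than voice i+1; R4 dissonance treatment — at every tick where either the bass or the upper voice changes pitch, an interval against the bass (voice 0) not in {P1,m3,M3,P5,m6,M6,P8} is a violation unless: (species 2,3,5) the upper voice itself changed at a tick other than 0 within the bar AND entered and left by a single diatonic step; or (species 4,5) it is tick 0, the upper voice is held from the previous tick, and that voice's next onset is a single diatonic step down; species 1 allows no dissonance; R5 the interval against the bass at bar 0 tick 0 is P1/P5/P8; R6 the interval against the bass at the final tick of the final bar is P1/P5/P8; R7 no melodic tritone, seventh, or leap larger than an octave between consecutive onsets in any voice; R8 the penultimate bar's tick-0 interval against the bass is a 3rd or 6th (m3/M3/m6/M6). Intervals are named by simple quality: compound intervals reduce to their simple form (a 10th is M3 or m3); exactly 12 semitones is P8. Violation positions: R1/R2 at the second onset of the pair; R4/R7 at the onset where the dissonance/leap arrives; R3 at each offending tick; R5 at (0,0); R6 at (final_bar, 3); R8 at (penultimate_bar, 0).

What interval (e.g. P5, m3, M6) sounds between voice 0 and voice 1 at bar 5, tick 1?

voice 0=C3 voice 1=A3 -> M6

M6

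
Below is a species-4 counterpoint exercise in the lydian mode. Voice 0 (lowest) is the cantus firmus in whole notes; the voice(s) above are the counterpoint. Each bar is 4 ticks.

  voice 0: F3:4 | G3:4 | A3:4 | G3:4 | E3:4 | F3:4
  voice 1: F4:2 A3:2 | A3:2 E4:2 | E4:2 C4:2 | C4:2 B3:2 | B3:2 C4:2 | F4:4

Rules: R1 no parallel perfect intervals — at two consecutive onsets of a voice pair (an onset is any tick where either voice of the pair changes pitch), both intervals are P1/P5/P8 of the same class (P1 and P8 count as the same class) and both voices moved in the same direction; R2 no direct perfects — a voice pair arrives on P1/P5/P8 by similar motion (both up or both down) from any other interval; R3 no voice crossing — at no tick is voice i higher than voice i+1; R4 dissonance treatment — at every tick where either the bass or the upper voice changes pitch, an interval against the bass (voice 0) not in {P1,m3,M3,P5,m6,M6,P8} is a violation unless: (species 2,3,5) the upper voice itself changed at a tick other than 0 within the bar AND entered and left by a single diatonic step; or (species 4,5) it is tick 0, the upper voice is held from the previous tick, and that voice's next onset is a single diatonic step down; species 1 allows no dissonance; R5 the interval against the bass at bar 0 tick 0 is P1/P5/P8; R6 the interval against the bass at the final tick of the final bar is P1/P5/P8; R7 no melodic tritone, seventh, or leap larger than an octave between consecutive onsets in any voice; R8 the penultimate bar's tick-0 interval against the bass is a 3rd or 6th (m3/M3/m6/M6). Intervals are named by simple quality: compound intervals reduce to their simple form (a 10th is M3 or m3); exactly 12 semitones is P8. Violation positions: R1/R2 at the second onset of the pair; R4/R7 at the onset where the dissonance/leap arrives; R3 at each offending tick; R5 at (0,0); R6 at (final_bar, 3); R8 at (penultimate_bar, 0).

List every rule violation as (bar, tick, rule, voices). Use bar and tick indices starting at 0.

bar 0: v0=F3 v1=F4 downbeat P8
bar 1: v0=G3 v1=A3 downbeat M2
bar 2: v0=A3 v1=E4 downbeat P5
bar 3: v0=G3 v1=C4 downbeat P4
bar 4: v0=E3 v1=B3 downbeat P5
bar 5: v0=F3 v1=F4 downbeat P8
  -> R4 @ bar 1 tick 0 v(0, 1): G3/A3 M2 untreated
  -> R8 @ bar 4 tick 0 v(0, 1): penult P5 not 3rd/6th
  -> R2 @ bar 5 tick 0 v(0, 1): E3/C4 m6 -> F3/F4 P8 similar

(1, 0, R4, (0, 1))
(4, 0, R8, (0, 1))
(5, 0, R2, (0, 1))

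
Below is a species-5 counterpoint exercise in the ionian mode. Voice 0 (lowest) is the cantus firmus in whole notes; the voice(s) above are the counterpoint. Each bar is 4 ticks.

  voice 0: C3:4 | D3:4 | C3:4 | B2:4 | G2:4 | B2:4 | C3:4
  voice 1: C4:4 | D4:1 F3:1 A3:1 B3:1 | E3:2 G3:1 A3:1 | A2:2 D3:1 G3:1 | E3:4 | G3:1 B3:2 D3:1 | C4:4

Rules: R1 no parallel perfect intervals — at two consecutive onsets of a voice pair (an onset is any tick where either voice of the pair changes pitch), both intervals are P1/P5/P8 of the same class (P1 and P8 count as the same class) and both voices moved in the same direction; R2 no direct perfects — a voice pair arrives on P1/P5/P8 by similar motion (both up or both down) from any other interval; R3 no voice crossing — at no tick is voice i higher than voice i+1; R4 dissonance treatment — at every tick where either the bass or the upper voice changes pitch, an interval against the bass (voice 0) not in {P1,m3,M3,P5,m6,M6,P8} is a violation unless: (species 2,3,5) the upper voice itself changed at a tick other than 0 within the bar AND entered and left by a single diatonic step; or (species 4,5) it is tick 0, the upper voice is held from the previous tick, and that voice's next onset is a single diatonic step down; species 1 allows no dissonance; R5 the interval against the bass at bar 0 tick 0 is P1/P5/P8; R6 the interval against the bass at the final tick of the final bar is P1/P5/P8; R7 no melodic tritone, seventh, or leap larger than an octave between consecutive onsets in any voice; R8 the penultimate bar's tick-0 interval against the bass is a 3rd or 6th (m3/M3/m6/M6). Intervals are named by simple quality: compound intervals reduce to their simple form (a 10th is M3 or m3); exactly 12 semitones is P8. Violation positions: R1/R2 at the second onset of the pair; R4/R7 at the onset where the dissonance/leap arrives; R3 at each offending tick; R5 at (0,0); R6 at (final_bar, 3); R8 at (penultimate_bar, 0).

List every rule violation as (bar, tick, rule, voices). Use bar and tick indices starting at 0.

(1, 0, R1, (0, 1))
(3, 0, R3, (0, 1))
(3, 0, R4, (0, 1))
(3, 1, R3, (0, 1))
(6, 0, R2, (0, 1))
(6, 0, R7, (1,))

bar 0: v0=C3 v1=C4 downbeat P8
bar 1: v0=D3 v1=D4 downbeat P8
bar 2: v0=C3 v1=E3 downbeat M3
bar 3: v0=B2 v1=A2 downbeat M2
bar 4: v0=G2 v1=E3 downbeat M6
bar 5: v0=B2 v1=G3 downbeat m6
bar 6: v0=C3 v1=C4 downbeat P8
  -> R1 @ bar 1 tick 0 v(0, 1): C3/C4 P8 -> D3/D4 P8 similar
  -> R3 @ bar 3 tick 0 v(0, 1): B2 above A2
  -> R4 @ bar 3 tick 0 v(0, 1): B2/A2 M2 untreated
  -> R3 @ bar 3 tick 1 v(0, 1): B2 above A2
  -> R2 @ bar 6 tick 0 v(0, 1): B2/D3 m3 -> C3/C4 P8 similar
  -> R7 @ bar 6 tick 0 v(1,): D3->C4 leap 10st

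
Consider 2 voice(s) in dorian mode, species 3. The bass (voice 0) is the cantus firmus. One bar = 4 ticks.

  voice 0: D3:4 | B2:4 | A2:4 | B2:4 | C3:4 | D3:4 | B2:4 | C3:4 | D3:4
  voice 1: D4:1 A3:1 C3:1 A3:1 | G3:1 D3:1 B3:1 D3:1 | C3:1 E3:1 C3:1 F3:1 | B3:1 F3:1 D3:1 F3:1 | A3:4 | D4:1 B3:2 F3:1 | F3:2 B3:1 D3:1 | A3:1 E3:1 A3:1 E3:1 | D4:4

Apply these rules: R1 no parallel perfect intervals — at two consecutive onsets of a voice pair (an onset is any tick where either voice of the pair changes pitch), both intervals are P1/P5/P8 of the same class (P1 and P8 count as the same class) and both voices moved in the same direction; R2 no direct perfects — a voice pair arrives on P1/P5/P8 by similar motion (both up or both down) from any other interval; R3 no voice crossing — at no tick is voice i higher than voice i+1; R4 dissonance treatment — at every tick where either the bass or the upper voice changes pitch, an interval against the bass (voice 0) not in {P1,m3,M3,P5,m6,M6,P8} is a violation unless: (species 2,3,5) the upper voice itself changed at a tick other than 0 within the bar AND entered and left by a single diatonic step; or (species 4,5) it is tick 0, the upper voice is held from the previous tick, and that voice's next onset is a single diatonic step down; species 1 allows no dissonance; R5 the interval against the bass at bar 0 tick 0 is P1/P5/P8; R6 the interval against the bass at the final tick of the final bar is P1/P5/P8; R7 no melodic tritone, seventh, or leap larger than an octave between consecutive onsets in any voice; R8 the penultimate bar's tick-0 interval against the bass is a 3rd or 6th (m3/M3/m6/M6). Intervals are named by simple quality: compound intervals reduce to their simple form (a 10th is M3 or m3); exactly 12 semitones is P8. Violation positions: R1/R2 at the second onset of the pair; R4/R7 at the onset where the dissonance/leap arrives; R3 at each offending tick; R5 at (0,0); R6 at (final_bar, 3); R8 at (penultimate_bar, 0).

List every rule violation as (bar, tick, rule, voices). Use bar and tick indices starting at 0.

(0, 2, R3, (0, 1))
(0, 2, R4, (0, 1))
(3, 0, R2, (0, 1))
(3, 0, R7, (1,))
(3, 1, R4, (0, 1))
(3, 1, R7, (1,))
(3, 3, R4, (0, 1))
(5, 0, R2, (0, 1))
(5, 3, R7, (1,))
(6, 0, R4, (0, 1))
(6, 2, R7, (1,))
(8, 0, R2, (0, 1))
(8, 0, R7, (1,))

bar 0: v0=D3 v1=D4 downbeat P8
bar 1: v0=B2 v1=G3 downbeat m6
bar 2: v0=A2 v1=C3 downbeat m3
bar 3: v0=B2 v1=B3 downbeat P8
bar 4: v0=C3 v1=A3 downbeat M6
bar 5: v0=D3 v1=D4 downbeat P8
bar 6: v0=B2 v1=F3 downbeat TT
bar 7: v0=C3 v1=A3 downbeat M6
bar 8: v0=D3 v1=D4 downbeat P8
  -> R3 @ bar 0 tick 2 v(0, 1): D3 above C3
  -> R4 @ bar 0 tick 2 v(0, 1): D3/C3 M2 untreated
  -> R2 @ bar 3 tick 0 v(0, 1): A2/F3 m6 -> B2/B3 P8 similar
  -> R7 @ bar 3 tick 0 v(1,): F3->B3 leap 6st
  -> R4 @ bar 3 tick 1 v(0, 1): B2/F3 TT untreated
  -> R7 @ bar 3 tick 1 v(1,): B3->F3 leap 6st
  -> R4 @ bar 3 tick 3 v(0, 1): B2/F3 TT untreated
  -> R2 @ bar 5 tick 0 v(0, 1): C3/A3 M6 -> D3/D4 P8 similar
  -> R7 @ bar 5 tick 3 v(1,): B3->F3 leap 6st
  -> R4 @ bar 6 tick 0 v(0, 1): B2/F3 TT untreated
  -> R7 @ bar 6 tick 2 v(1,): F3->B3 leap 6st
  -> R2 @ bar 8 tick 0 v(0, 1): C3/E3 M3 -> D3/D4 P8 similar
  -> R7 @ bar 8 tick 0 v(1,): E3->D4 leap 10st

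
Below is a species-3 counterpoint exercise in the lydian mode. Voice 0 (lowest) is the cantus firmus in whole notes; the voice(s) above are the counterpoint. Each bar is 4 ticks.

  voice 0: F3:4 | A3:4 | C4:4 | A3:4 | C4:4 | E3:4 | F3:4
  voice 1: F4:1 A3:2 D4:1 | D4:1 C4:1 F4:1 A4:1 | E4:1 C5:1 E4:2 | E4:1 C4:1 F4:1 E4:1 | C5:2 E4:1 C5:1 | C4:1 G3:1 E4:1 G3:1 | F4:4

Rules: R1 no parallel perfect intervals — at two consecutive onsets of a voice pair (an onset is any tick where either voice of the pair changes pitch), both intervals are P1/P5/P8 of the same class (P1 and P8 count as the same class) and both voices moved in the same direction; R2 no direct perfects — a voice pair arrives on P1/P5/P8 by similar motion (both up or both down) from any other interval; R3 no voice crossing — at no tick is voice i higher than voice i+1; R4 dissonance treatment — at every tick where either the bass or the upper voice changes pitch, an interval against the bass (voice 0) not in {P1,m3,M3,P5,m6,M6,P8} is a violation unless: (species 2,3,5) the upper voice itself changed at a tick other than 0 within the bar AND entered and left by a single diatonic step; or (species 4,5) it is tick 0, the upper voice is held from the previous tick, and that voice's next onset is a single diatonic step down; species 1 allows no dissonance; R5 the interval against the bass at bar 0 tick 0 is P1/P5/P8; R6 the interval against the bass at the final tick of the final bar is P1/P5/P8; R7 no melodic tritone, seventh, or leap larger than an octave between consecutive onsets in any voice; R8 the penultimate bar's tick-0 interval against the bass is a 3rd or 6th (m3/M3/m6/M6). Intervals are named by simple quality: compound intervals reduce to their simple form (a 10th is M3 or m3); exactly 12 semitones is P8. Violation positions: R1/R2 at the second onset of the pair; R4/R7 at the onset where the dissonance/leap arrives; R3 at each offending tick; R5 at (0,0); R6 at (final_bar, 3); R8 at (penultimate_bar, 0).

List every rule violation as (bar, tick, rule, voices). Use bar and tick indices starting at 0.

(1, 0, R4, (0, 1))
(4, 0, R2, (0, 1))
(6, 0, R2, (0, 1))
(6, 0, R7, (1,))

bar 0: v0=F3 v1=F4 downbeat P8
bar 1: v0=A3 v1=D4 downbeat P4
bar 2: v0=C4 v1=E4 downbeat M3
bar 3: v0=A3 v1=E4 downbeat P5
bar 4: v0=C4 v1=C5 downbeat P8
bar 5: v0=E3 v1=C4 downbeat m6
bar 6: v0=F3 v1=F4 downbeat P8
  -> R4 @ bar 1 tick 0 v(0, 1): A3/D4 P4 untreated
  -> R2 @ bar 4 tick 0 v(0, 1): A3/E4 P5 -> C4/C5 P8 similar
  -> R2 @ bar 6 tick 0 v(0, 1): E3/G3 m3 -> F3/F4 P8 similar
  -> R7 @ bar 6 tick 0 v(1,): G3->F4 leap 10st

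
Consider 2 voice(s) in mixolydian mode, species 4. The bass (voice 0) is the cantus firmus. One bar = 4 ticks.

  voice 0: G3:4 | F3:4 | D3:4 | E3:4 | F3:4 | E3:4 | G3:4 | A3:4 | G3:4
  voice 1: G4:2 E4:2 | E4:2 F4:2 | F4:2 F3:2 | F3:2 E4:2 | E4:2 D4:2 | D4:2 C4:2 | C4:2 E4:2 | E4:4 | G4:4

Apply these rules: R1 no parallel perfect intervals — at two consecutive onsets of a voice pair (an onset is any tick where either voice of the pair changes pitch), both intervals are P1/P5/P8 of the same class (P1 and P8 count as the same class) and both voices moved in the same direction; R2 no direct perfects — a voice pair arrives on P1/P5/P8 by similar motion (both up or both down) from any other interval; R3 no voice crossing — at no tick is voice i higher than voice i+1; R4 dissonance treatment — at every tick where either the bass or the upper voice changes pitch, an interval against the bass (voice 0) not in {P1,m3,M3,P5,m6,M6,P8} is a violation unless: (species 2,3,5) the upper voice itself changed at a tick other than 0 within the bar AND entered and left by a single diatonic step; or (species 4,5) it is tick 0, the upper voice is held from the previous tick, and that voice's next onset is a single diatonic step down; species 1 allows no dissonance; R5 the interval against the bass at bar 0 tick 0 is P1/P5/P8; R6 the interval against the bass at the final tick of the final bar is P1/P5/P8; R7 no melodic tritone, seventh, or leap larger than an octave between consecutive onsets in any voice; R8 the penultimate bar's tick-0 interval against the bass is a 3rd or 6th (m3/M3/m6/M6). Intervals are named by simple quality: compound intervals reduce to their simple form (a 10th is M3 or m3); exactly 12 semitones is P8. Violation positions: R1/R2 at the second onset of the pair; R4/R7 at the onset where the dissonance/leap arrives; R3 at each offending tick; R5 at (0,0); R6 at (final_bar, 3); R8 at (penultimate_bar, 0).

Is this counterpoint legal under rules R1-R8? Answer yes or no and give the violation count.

bar 0: v0=G3 v1=G4 (P8)
bar 1: v0=F3 v1=E4 (M7)
bar 2: v0=D3 v1=F4 (m3)
bar 3: v0=E3 v1=F3 (m2)
bar 4: v0=F3 v1=E4 (M7)
bar 5: v0=E3 v1=D4 (m7)
bar 6: v0=G3 v1=C4 (P4)
bar 7: v0=A3 v1=E4 (P5)
bar 8: v0=G3 v1=G4 (P8)
  R4 @ bar1.0: F3/E4 M7 untreated
  R4 @ bar3.0: E3/F3 m2 untreated
  R7 @ bar3.2: F3->E4 leap 11st
  R4 @ bar6.0: G3/C4 P4 untreated
  R8 @ bar7.0: penult P5 not 3rd/6th

No (5 violations)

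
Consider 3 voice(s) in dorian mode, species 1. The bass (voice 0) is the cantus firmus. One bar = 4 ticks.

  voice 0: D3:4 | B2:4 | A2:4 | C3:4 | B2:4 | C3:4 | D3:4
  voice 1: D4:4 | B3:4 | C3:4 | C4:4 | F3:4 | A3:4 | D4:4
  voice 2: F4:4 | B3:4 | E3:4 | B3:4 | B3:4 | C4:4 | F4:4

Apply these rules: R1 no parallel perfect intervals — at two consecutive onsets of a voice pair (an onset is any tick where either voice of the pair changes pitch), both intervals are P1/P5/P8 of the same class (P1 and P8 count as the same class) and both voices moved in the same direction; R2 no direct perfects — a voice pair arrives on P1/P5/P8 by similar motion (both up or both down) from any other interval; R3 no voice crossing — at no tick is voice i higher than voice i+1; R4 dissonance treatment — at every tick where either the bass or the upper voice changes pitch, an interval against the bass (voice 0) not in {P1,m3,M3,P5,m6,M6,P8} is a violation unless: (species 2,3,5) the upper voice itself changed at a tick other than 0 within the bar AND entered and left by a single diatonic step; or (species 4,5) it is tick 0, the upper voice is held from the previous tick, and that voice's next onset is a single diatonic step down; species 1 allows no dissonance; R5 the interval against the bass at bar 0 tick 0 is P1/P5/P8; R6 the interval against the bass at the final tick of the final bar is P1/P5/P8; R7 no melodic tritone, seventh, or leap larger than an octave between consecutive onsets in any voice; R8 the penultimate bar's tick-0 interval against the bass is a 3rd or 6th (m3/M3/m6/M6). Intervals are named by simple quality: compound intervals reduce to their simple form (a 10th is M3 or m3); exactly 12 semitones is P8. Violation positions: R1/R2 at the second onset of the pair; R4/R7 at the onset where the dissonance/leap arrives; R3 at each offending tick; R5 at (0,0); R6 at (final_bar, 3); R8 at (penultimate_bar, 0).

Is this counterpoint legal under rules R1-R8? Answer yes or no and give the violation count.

bar 0: v0=D3 v1=D4 v2=F4 (m3)
bar 1: v0=B2 v1=B3 v2=B3 (P8)
bar 2: v0=A2 v1=C3 v2=E3 (P5)
bar 3: v0=C3 v1=C4 v2=B3 (M7)
bar 4: v0=B2 v1=F3 v2=B3 (P8)
bar 5: v0=C3 v1=A3 v2=C4 (P8)
bar 6: v0=D3 v1=D4 v2=F4 (m3)
  R5 @ bar0.0: opens on m3
  R1 @ bar1.0: D3/D4 P8 -> B2/B3 P8 similar
  R2 @ bar1.0: D3/F4 m3 -> B2/B3 P8 similar
  R2 @ bar1.0: D4/F4 m3 -> B3/B3 P1 similar
  R7 @ bar1.0: F4->B3 leap 6st
  R2 @ bar2.0: B2/B3 P8 -> A2/E3 P5 similar
  R7 @ bar2.0: B3->C3 leap 11st
  R2 @ bar3.0: A2/C3 m3 -> C3/C4 P8 similar
  R3 @ bar3.0: C4 above B3
  R4 @ bar3.0: C3/B3 M7 untreated
  R3 @ bar3.1: C4 above B3
  R3 @ bar3.2: C4 above B3
  R3 @ bar3.3: C4 above B3
  R4 @ bar4.0: B2/F3 TT untreated
  R1 @ bar5.0: B2/B3 P8 -> C3/C4 P8 similar
  R8 @ bar5.0: penult P8 not 3rd/6th
  R2 @ bar6.0: C3/A3 M6 -> D3/D4 P8 similar
  R6 @ bar6.3: closes on m3

No (18 violations)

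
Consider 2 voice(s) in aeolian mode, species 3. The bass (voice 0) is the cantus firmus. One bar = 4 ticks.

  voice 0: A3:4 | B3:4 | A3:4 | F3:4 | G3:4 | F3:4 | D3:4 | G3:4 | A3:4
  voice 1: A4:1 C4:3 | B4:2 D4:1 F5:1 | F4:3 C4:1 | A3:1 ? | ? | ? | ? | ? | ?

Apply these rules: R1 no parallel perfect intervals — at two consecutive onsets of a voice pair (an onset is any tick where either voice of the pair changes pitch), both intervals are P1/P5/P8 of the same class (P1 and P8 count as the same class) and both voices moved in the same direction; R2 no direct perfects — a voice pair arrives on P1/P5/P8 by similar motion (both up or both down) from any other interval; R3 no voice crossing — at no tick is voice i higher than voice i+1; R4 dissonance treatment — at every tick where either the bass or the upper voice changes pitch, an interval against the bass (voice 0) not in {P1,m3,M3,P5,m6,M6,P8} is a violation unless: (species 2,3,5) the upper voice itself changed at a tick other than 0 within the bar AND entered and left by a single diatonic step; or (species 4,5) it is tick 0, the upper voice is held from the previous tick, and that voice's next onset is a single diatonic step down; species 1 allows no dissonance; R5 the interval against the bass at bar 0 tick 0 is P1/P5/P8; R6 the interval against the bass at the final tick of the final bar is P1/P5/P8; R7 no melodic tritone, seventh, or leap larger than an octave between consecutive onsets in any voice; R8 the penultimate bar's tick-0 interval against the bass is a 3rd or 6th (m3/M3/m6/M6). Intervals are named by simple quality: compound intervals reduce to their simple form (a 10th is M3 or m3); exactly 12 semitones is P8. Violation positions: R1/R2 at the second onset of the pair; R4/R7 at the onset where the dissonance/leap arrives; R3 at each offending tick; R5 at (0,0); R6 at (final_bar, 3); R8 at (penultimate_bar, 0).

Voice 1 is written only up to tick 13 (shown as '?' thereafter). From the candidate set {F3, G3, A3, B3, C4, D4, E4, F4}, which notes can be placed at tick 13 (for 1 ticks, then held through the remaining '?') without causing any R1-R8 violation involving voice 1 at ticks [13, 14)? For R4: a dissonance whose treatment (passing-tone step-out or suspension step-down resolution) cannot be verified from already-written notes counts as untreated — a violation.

F3: legal
G3: violates R4
A3: legal
B3: violates R4
C4: legal
D4: legal
E4: violates R4
F4: legal

{A3, C4, D4, F3, F4}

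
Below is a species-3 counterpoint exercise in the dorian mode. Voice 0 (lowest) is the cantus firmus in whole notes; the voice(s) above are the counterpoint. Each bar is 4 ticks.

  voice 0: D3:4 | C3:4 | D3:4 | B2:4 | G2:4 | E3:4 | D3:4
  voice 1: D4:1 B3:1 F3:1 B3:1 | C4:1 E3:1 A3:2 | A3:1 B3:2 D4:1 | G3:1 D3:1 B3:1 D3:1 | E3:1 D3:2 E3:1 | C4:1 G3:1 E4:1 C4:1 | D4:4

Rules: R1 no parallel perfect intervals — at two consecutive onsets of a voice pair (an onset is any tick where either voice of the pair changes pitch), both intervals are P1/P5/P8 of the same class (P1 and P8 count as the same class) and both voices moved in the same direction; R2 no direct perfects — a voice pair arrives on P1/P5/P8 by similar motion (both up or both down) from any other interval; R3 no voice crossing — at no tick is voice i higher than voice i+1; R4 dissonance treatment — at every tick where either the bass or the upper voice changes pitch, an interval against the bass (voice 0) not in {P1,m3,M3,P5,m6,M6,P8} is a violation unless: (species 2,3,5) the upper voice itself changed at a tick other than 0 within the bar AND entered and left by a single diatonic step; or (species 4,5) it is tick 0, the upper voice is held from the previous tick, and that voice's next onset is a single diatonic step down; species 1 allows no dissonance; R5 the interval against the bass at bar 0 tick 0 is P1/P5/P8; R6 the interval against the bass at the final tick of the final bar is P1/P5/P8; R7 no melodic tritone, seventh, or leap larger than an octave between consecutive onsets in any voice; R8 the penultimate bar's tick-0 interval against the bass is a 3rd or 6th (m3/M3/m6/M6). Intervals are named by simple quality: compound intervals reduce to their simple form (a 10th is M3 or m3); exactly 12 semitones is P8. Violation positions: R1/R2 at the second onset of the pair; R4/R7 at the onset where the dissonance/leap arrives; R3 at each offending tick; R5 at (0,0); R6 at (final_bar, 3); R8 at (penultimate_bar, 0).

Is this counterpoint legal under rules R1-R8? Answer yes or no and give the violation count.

No (2 violations)

bar 0: v0=D3 v1=D4 (P8)
bar 1: v0=C3 v1=C4 (P8)
bar 2: v0=D3 v1=A3 (P5)
bar 3: v0=B2 v1=G3 (m6)
bar 4: v0=G2 v1=E3 (M6)
bar 5: v0=E3 v1=C4 (m6)
bar 6: v0=D3 v1=D4 (P8)
  R7 @ bar0.2: B3->F3 leap 6st
  R7 @ bar0.3: F3->B3 leap 6st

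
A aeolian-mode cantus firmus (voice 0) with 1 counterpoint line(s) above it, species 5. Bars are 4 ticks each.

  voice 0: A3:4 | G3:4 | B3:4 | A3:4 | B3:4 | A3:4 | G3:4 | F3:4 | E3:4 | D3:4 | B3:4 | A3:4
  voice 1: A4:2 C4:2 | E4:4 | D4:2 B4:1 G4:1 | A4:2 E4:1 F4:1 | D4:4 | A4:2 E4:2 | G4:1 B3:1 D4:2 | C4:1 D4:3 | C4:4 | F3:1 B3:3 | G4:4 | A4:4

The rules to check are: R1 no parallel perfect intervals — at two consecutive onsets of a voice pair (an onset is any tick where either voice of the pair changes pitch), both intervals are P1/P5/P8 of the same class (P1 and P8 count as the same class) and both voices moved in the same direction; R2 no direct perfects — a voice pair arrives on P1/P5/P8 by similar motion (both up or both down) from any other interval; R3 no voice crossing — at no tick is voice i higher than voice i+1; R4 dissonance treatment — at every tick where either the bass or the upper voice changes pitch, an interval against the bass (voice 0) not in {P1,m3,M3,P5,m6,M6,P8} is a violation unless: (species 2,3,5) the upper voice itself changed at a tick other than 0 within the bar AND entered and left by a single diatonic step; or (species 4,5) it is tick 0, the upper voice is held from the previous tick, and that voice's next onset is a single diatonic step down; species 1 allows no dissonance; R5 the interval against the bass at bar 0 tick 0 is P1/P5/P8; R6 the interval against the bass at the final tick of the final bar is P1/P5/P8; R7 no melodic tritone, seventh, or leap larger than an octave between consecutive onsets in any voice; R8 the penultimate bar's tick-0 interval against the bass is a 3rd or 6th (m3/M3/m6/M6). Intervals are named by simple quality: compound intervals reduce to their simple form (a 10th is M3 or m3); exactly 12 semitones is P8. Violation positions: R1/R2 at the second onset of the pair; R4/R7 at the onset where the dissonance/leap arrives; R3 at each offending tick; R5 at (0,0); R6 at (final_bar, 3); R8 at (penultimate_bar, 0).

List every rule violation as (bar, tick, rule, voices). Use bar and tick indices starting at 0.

(7, 0, R1, (0, 1))
(9, 1, R7, (1,))

bar 0: v0=A3 v1=A4 downbeat P8
bar 1: v0=G3 v1=E4 downbeat M6
bar 2: v0=B3 v1=D4 downbeat m3
bar 3: v0=A3 v1=A4 downbeat P8
bar 4: v0=B3 v1=D4 downbeat m3
bar 5: v0=A3 v1=A4 downbeat P8
bar 6: v0=G3 v1=G4 downbeat P8
bar 7: v0=F3 v1=C4 downbeat P5
bar 8: v0=E3 v1=C4 downbeat m6
bar 9: v0=D3 v1=F3 downbeat m3
bar 10: v0=B3 v1=G4 downbeat m6
bar 11: v0=A3 v1=A4 downbeat P8
  -> R1 @ bar 7 tick 0 v(0, 1): G3/D4 P5 -> F3/C4 P5 similar
  -> R7 @ bar 9 tick 1 v(1,): F3->B3 leap 6st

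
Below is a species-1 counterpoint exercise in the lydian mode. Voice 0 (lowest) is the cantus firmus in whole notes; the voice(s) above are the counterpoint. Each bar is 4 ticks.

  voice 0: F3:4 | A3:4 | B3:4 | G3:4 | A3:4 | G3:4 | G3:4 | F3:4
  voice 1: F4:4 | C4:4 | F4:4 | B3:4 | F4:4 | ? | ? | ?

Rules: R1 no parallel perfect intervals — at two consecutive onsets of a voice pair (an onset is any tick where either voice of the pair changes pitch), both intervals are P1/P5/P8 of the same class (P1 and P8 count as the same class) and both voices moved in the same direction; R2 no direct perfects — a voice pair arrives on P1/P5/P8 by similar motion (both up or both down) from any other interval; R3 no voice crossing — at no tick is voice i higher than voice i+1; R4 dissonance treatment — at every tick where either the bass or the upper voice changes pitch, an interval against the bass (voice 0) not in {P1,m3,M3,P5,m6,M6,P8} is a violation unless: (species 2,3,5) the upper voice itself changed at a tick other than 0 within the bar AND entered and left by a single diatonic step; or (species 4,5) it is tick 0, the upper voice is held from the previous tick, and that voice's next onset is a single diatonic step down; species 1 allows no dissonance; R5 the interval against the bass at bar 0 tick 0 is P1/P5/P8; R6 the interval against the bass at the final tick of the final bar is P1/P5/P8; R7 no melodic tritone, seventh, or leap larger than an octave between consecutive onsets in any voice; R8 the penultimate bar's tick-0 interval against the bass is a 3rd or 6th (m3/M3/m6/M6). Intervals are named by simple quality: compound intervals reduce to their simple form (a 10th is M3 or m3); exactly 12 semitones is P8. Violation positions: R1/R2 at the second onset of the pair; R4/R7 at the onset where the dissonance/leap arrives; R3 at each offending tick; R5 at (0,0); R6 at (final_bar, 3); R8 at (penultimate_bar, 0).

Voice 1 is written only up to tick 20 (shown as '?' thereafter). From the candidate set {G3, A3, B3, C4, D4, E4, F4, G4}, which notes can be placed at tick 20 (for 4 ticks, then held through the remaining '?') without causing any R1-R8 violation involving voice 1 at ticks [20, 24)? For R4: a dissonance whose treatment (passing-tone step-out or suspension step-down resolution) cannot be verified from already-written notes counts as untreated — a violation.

G3: violates R2,R7
A3: violates R4
B3: violates R7
C4: violates R4
D4: violates R2
E4: legal
F4: violates R4
G4: legal

{E4, G4}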